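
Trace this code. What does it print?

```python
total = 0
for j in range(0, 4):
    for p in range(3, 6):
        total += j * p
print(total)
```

72

j=0,p=3: total = 0+0 = 0
j=0,p=4: total = 0+0 = 0
j=0,p=5: total = 0+0 = 0
j=1,p=3: total = 0+3 = 3
j=1,p=4: total = 3+4 = 7
j=1,p=5: total = 7+5 = 12
j=2,p=3: total = 12+6 = 18
j=2,p=4: total = 18+8 = 26
j=2,p=5: total = 26+10 = 36
j=3,p=3: total = 36+9 = 45
j=3,p=4: total = 45+12 = 57
j=3,p=5: total = 57+15 = 72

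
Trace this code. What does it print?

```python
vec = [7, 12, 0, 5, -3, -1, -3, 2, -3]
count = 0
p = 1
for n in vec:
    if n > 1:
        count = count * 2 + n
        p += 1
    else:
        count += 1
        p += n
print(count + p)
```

n=7: >1, count = 0*2+7 = 7; p=2
n=12: >1, count = 7*2+12 = 26; p=3
n=0: not >1, count = 26+1 = 27; p=3
n=5: >1, count = 27*2+5 = 59; p=4
n=-3: not >1, count = 59+1 = 60; p=1
n=-1: not >1, count = 60+1 = 61; p=0
n=-3: not >1, count = 61+1 = 62; p=-3
n=2: >1, count = 62*2+2 = 126; p=-2
n=-3: not >1, count = 126+1 = 127; p=-5
count+p = 127+(-5) = 122

122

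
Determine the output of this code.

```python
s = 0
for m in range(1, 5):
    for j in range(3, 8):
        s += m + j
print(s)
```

m=1,j=3: s = 0+4 = 4
m=1,j=4: s = 4+5 = 9
m=1,j=5: s = 9+6 = 15
m=1,j=6: s = 15+7 = 22
m=1,j=7: s = 22+8 = 30
m=2,j=3: s = 30+5 = 35
m=2,j=4: s = 35+6 = 41
m=2,j=5: s = 41+7 = 48
m=2,j=6: s = 48+8 = 56
m=2,j=7: s = 56+9 = 65
m=3,j=3: s = 65+6 = 71
m=3,j=4: s = 71+7 = 78
m=3,j=5: s = 78+8 = 86
m=3,j=6: s = 86+9 = 95
m=3,j=7: s = 95+10 = 105
m=4,j=3: s = 105+7 = 112
m=4,j=4: s = 112+8 = 120
m=4,j=5: s = 120+9 = 129
m=4,j=6: s = 129+10 = 139
m=4,j=7: s = 139+11 = 150

150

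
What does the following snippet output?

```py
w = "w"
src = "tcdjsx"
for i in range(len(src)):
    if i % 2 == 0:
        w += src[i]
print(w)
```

wtds

i=0: add 't' → 'wt'
i=1: skip
i=2: add 'd' → 'wtd'
i=3: skip
i=4: add 's' → 'wtds'
i=5: skip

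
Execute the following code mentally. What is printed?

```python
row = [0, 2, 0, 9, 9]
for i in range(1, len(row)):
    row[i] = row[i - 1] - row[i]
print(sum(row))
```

-35

i=1: row[1] = 0-2 = -2 → [0, -2, 0, 9, 9]
i=2: row[2] = (-2)-0 = -2 → [0, -2, -2, 9, 9]
i=3: row[3] = (-2)-9 = -11 → [0, -2, -2, -11, 9]
i=4: row[4] = (-11)-9 = -20 → [0, -2, -2, -11, -20]
sum = -35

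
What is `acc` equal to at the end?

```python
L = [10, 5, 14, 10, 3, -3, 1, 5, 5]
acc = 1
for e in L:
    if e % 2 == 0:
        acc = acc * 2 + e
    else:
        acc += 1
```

95

e=10: even, acc = 1*2+10 = 12
e=5: not even, acc = 12+1 = 13
e=14: even, acc = 13*2+14 = 40
e=10: even, acc = 40*2+10 = 90
e=3: not even, acc = 90+1 = 91
e=-3: not even, acc = 91+1 = 92
e=1: not even, acc = 92+1 = 93
e=5: not even, acc = 93+1 = 94
e=5: not even, acc = 94+1 = 95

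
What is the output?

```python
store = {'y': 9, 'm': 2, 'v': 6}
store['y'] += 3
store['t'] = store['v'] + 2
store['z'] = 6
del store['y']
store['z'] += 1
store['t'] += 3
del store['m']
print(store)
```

{'v': 6, 't': 11, 'z': 7}

store['y'] = 9+3 = 12 → {'y': 12, 'm': 2, 'v': 6}
store['t'] = store['v']+2 = 8 → {'y': 12, 'm': 2, 'v': 6, 't': 8}
store['z'] = 6 → {'y': 12, 'm': 2, 'v': 6, 't': 8, 'z': 6}
del 'y' → {'m': 2, 'v': 6, 't': 8, 'z': 6}
store['z'] = 6+1 = 7 → {'m': 2, 'v': 6, 't': 8, 'z': 7}
store['t'] = 8+3 = 11 → {'m': 2, 'v': 6, 't': 11, 'z': 7}
del 'm' → {'v': 6, 't': 11, 'z': 7}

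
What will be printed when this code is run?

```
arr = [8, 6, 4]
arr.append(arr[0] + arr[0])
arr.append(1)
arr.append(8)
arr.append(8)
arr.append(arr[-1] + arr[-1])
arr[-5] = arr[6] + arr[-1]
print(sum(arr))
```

75

append arr[0]+arr[0] = 8+8 = 16 → [8, 6, 4, 16]
append 1 → [8, 6, 4, 16, 1]
append 8 → [8, 6, 4, 16, 1, 8]
append 8 → [8, 6, 4, 16, 1, 8, 8]
append arr[-1]+arr[-1] = 8+8 = 16 → [8, 6, 4, 16, 1, 8, 8, 16]
arr[-5] = arr[6]+arr[-1] = 8+16 = 24 → [8, 6, 4, 24, 1, 8, 8, 16]
sum = 75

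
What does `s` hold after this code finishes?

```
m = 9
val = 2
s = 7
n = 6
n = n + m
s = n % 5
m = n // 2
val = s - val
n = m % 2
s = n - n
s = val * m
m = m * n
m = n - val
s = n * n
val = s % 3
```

n = 6+9 = 15
s = 15%5 = 0
m = 15//2 = 7
val = 0-2 = -2
n = 7%2 = 1
s = 1-1 = 0
s = (-2)*7 = -14
m = 7*1 = 7
m = 1-(-2) = 3
s = 1*1 = 1
val = 1%3 = 1

1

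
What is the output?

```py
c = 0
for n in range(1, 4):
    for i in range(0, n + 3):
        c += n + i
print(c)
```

63

n=1,i=0: c = 0+1 = 1
n=1,i=1: c = 1+2 = 3
n=1,i=2: c = 3+3 = 6
n=1,i=3: c = 6+4 = 10
n=2,i=0: c = 10+2 = 12
n=2,i=1: c = 12+3 = 15
n=2,i=2: c = 15+4 = 19
n=2,i=3: c = 19+5 = 24
n=2,i=4: c = 24+6 = 30
n=3,i=0: c = 30+3 = 33
n=3,i=1: c = 33+4 = 37
n=3,i=2: c = 37+5 = 42
n=3,i=3: c = 42+6 = 48
n=3,i=4: c = 48+7 = 55
n=3,i=5: c = 55+8 = 63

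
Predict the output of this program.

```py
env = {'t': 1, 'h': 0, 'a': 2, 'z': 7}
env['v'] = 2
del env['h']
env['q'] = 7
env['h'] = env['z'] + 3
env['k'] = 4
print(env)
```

env['v'] = 2 → {'t': 1, 'h': 0, 'a': 2, 'z': 7, 'v': 2}
del 'h' → {'t': 1, 'a': 2, 'z': 7, 'v': 2}
env['q'] = 7 → {'t': 1, 'a': 2, 'z': 7, 'v': 2, 'q': 7}
env['h'] = env['z']+3 = 10 → {'t': 1, 'a': 2, 'z': 7, 'v': 2, 'q': 7, 'h': 10}
env['k'] = 4 → {'t': 1, 'a': 2, 'z': 7, 'v': 2, 'q': 7, 'h': 10, 'k': 4}

{'t': 1, 'a': 2, 'z': 7, 'v': 2, 'q': 7, 'h': 10, 'k': 4}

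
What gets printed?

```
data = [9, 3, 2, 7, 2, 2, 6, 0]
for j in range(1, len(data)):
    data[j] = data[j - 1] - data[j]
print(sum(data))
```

j=1: data[1] = 9-3 = 6 → [9, 6, 2, 7, 2, 2, 6, 0]
j=2: data[2] = 6-2 = 4 → [9, 6, 4, 7, 2, 2, 6, 0]
j=3: data[3] = 4-7 = -3 → [9, 6, 4, -3, 2, 2, 6, 0]
j=4: data[4] = (-3)-2 = -5 → [9, 6, 4, -3, -5, 2, 6, 0]
j=5: data[5] = (-5)-2 = -7 → [9, 6, 4, -3, -5, -7, 6, 0]
j=6: data[6] = (-7)-6 = -13 → [9, 6, 4, -3, -5, -7, -13, 0]
j=7: data[7] = (-13)-0 = -13 → [9, 6, 4, -3, -5, -7, -13, -13]
sum = -22

-22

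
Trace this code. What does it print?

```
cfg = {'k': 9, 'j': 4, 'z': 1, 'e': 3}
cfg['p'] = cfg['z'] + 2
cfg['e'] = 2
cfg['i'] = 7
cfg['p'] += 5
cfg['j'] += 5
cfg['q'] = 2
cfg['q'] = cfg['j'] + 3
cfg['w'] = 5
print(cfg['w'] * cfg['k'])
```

cfg['p'] = cfg['z']+2 = 3 → {'k': 9, 'j': 4, 'z': 1, 'e': 3, 'p': 3}
cfg['e'] = 2 → {'k': 9, 'j': 4, 'z': 1, 'e': 2, 'p': 3}
cfg['i'] = 7 → {'k': 9, 'j': 4, 'z': 1, 'e': 2, 'p': 3, 'i': 7}
cfg['p'] = 3+5 = 8 → {'k': 9, 'j': 4, 'z': 1, 'e': 2, 'p': 8, 'i': 7}
cfg['j'] = 4+5 = 9 → {'k': 9, 'j': 9, 'z': 1, 'e': 2, 'p': 8, 'i': 7}
cfg['q'] = 2 → {'k': 9, 'j': 9, 'z': 1, 'e': 2, 'p': 8, 'i': 7, 'q': 2}
cfg['q'] = cfg['j']+3 = 12 → {'k': 9, 'j': 9, 'z': 1, 'e': 2, 'p': 8, 'i': 7, 'q': 12}
cfg['w'] = 5 → {'k': 9, 'j': 9, 'z': 1, 'e': 2, 'p': 8, 'i': 7, 'q': 12, 'w': 5}
cfg['w']*cfg['k'] = 5*9 = 45

45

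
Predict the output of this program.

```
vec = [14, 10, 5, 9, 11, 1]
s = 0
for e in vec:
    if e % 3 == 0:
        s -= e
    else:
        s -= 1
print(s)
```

-14

e=14: not %3==0, s = 0-1 = -1
e=10: not %3==0, s = (-1)-1 = -2
e=5: not %3==0, s = (-2)-1 = -3
e=9: %3==0, s = (-3)-9 = -12
e=11: not %3==0, s = (-12)-1 = -13
e=1: not %3==0, s = (-13)-1 = -14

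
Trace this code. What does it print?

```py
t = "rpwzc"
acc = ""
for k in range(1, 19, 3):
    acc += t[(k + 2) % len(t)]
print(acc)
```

k=1: add t[3]='z' → 'z'
k=4: add t[1]='p' → 'zp'
k=7: add t[4]='c' → 'zpc'
k=10: add t[2]='w' → 'zpcw'
k=13: add t[0]='r' → 'zpcwr'
k=16: add t[3]='z' → 'zpcwrz'

zpcwrz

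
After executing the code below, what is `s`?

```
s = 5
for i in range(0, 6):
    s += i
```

20

i=0: s = 5+0 = 5
i=1: s = 5+1 = 6
i=2: s = 6+2 = 8
i=3: s = 8+3 = 11
i=4: s = 11+4 = 15
i=5: s = 15+5 = 20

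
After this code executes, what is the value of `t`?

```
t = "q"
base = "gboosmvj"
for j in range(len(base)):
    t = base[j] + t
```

j=0: prepend 'g' → 'gq'
j=1: prepend 'b' → 'bgq'
j=2: prepend 'o' → 'obgq'
j=3: prepend 'o' → 'oobgq'
j=4: prepend 's' → 'soobgq'
j=5: prepend 'm' → 'msoobgq'
j=6: prepend 'v' → 'vmsoobgq'
j=7: prepend 'j' → 'jvmsoobgq'

'jvmsoobgq'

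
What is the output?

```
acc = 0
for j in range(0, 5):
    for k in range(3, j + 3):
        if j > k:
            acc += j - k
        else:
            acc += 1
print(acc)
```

10

j=1,k=3: not 1>3, acc = 0+1 = 1
j=2,k=3: not 2>3, acc = 1+1 = 2
j=2,k=4: not 2>4, acc = 2+1 = 3
j=3,k=3: not 3>3, acc = 3+1 = 4
j=3,k=4: not 3>4, acc = 4+1 = 5
j=3,k=5: not 3>5, acc = 5+1 = 6
j=4,k=3: 4>3, acc = 6+1 = 7
j=4,k=4: not 4>4, acc = 7+1 = 8
j=4,k=5: not 4>5, acc = 8+1 = 9
j=4,k=6: not 4>6, acc = 9+1 = 10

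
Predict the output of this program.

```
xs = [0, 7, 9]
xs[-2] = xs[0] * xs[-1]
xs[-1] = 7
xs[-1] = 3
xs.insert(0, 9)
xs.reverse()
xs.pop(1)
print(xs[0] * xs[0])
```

9

xs[-2] = xs[0]*xs[-1] = 0*9 = 0 → [0, 0, 9]
xs[-1] = 7 → [0, 0, 7]
xs[-1] = 3 → [0, 0, 3]
insert 9 at 0 → [9, 0, 0, 3]
reverse → [3, 0, 0, 9]
pop(1) removes 0 → [3, 0, 9]
xs[0]*xs[0] = 3*3 = 9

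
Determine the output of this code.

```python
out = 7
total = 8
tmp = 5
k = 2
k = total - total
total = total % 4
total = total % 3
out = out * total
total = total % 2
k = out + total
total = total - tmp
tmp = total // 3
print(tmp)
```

k = 8-8 = 0
total = 8%4 = 0
total = 0%3 = 0
out = 7*0 = 0
total = 0%2 = 0
k = 0+0 = 0
total = 0-5 = -5
tmp = (-5)//3 = -2

-2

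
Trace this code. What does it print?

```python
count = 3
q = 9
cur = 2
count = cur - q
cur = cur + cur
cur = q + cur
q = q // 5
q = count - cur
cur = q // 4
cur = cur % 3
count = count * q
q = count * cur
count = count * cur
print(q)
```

140

count = 2-9 = -7
cur = 2+2 = 4
cur = 9+4 = 13
q = 9//5 = 1
q = (-7)-13 = -20
cur = (-20)//4 = -5
cur = (-5)%3 = 1
count = (-7)*(-20) = 140
q = 140*1 = 140
count = 140*1 = 140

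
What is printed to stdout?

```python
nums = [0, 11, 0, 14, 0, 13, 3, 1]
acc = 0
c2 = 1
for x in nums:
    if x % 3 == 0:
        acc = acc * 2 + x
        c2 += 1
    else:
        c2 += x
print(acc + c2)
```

47

x=0: %3==0, acc = 0*2+0 = 0; c2=2
x=11: not %3==0; c2=13
x=0: %3==0, acc = 0*2+0 = 0; c2=14
x=14: not %3==0; c2=28
x=0: %3==0, acc = 0*2+0 = 0; c2=29
x=13: not %3==0; c2=42
x=3: %3==0, acc = 0*2+3 = 3; c2=43
x=1: not %3==0; c2=44
acc+c2 = 3+44 = 47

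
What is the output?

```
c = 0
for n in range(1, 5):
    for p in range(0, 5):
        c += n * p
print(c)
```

n=1,p=0: c = 0+0 = 0
n=1,p=1: c = 0+1 = 1
n=1,p=2: c = 1+2 = 3
n=1,p=3: c = 3+3 = 6
n=1,p=4: c = 6+4 = 10
n=2,p=0: c = 10+0 = 10
n=2,p=1: c = 10+2 = 12
n=2,p=2: c = 12+4 = 16
n=2,p=3: c = 16+6 = 22
n=2,p=4: c = 22+8 = 30
n=3,p=0: c = 30+0 = 30
n=3,p=1: c = 30+3 = 33
n=3,p=2: c = 33+6 = 39
n=3,p=3: c = 39+9 = 48
n=3,p=4: c = 48+12 = 60
n=4,p=0: c = 60+0 = 60
n=4,p=1: c = 60+4 = 64
n=4,p=2: c = 64+8 = 72
n=4,p=3: c = 72+12 = 84
n=4,p=4: c = 84+16 = 100

100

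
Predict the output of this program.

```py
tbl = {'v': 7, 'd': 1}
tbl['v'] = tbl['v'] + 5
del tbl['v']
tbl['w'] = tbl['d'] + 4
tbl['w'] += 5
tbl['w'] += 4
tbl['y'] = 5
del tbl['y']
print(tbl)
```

{'d': 1, 'w': 14}

tbl['v'] = tbl['v']+5 = 12 → {'v': 12, 'd': 1}
del 'v' → {'d': 1}
tbl['w'] = tbl['d']+4 = 5 → {'d': 1, 'w': 5}
tbl['w'] = 5+5 = 10 → {'d': 1, 'w': 10}
tbl['w'] = 10+4 = 14 → {'d': 1, 'w': 14}
tbl['y'] = 5 → {'d': 1, 'w': 14, 'y': 5}
del 'y' → {'d': 1, 'w': 14}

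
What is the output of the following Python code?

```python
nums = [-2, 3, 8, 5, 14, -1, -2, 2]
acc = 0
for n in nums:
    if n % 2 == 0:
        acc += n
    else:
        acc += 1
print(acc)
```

23

n=-2: even, acc = 0+(-2) = -2
n=3: not even, acc = (-2)+1 = -1
n=8: even, acc = (-1)+8 = 7
n=5: not even, acc = 7+1 = 8
n=14: even, acc = 8+14 = 22
n=-1: not even, acc = 22+1 = 23
n=-2: even, acc = 23+(-2) = 21
n=2: even, acc = 21+2 = 23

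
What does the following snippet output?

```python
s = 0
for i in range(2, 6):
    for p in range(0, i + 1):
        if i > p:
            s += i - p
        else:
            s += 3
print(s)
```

i=2,p=0: 2>0, s = 0+2 = 2
i=2,p=1: 2>1, s = 2+1 = 3
i=2,p=2: not 2>2, s = 3+3 = 6
i=3,p=0: 3>0, s = 6+3 = 9
i=3,p=1: 3>1, s = 9+2 = 11
i=3,p=2: 3>2, s = 11+1 = 12
i=3,p=3: not 3>3, s = 12+3 = 15
i=4,p=0: 4>0, s = 15+4 = 19
i=4,p=1: 4>1, s = 19+3 = 22
i=4,p=2: 4>2, s = 22+2 = 24
i=4,p=3: 4>3, s = 24+1 = 25
i=4,p=4: not 4>4, s = 25+3 = 28
i=5,p=0: 5>0, s = 28+5 = 33
i=5,p=1: 5>1, s = 33+4 = 37
i=5,p=2: 5>2, s = 37+3 = 40
i=5,p=3: 5>3, s = 40+2 = 42
i=5,p=4: 5>4, s = 42+1 = 43
i=5,p=5: not 5>5, s = 43+3 = 46

46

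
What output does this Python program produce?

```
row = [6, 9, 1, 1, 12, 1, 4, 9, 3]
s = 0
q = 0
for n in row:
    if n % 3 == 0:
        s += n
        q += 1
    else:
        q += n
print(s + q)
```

n=6: %3==0, s = 0+6 = 6; q=1
n=9: %3==0, s = 6+9 = 15; q=2
n=1: not %3==0; q=3
n=1: not %3==0; q=4
n=12: %3==0, s = 15+12 = 27; q=5
n=1: not %3==0; q=6
n=4: not %3==0; q=10
n=9: %3==0, s = 27+9 = 36; q=11
n=3: %3==0, s = 36+3 = 39; q=12
s+q = 39+12 = 51

51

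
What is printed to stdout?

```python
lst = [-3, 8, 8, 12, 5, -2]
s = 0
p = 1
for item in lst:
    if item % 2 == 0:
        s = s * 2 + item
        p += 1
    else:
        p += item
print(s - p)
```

111

item=-3: not even; p=-2
item=8: even, s = 0*2+8 = 8; p=-1
item=8: even, s = 8*2+8 = 24; p=0
item=12: even, s = 24*2+12 = 60; p=1
item=5: not even; p=6
item=-2: even, s = 60*2+(-2) = 118; p=7
s-p = 118-7 = 111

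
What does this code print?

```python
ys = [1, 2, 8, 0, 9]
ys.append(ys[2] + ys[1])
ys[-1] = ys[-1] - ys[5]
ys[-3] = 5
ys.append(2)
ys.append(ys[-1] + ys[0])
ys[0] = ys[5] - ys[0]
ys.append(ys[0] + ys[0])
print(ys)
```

[-1, 2, 8, 5, 9, 0, 2, 3, -2]

append ys[2]+ys[1] = 8+2 = 10 → [1, 2, 8, 0, 9, 10]
ys[-1] = ys[-1]-ys[5] = 10-10 = 0 → [1, 2, 8, 0, 9, 0]
ys[-3] = 5 → [1, 2, 8, 5, 9, 0]
append 2 → [1, 2, 8, 5, 9, 0, 2]
append ys[-1]+ys[0] = 2+1 = 3 → [1, 2, 8, 5, 9, 0, 2, 3]
ys[0] = ys[5]-ys[0] = 0-1 = -1 → [-1, 2, 8, 5, 9, 0, 2, 3]
append ys[0]+ys[0] = (-1)+(-1) = -2 → [-1, 2, 8, 5, 9, 0, 2, 3, -2]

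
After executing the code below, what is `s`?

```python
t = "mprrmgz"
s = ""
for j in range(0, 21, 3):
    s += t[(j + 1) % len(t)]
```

'pmmrzrg'

j=0: add t[1]='p' → 'p'
j=3: add t[4]='m' → 'pm'
j=6: add t[0]='m' → 'pmm'
j=9: add t[3]='r' → 'pmmr'
j=12: add t[6]='z' → 'pmmrz'
j=15: add t[2]='r' → 'pmmrzr'
j=18: add t[5]='g' → 'pmmrzrg'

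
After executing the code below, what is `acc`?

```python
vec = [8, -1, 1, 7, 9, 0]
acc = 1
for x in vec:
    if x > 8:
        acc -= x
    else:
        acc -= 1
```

-13

x=8: not >8, acc = 1-1 = 0
x=-1: not >8, acc = 0-1 = -1
x=1: not >8, acc = (-1)-1 = -2
x=7: not >8, acc = (-2)-1 = -3
x=9: >8, acc = (-3)-9 = -12
x=0: not >8, acc = (-12)-1 = -13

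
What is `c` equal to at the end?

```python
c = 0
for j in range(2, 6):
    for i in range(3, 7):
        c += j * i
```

j=2,i=3: c = 0+6 = 6
j=2,i=4: c = 6+8 = 14
j=2,i=5: c = 14+10 = 24
j=2,i=6: c = 24+12 = 36
j=3,i=3: c = 36+9 = 45
j=3,i=4: c = 45+12 = 57
j=3,i=5: c = 57+15 = 72
j=3,i=6: c = 72+18 = 90
j=4,i=3: c = 90+12 = 102
j=4,i=4: c = 102+16 = 118
j=4,i=5: c = 118+20 = 138
j=4,i=6: c = 138+24 = 162
j=5,i=3: c = 162+15 = 177
j=5,i=4: c = 177+20 = 197
j=5,i=5: c = 197+25 = 222
j=5,i=6: c = 222+30 = 252

252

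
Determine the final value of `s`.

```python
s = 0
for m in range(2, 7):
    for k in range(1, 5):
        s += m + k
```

130

m=2,k=1: s = 0+3 = 3
m=2,k=2: s = 3+4 = 7
m=2,k=3: s = 7+5 = 12
m=2,k=4: s = 12+6 = 18
m=3,k=1: s = 18+4 = 22
m=3,k=2: s = 22+5 = 27
m=3,k=3: s = 27+6 = 33
m=3,k=4: s = 33+7 = 40
m=4,k=1: s = 40+5 = 45
m=4,k=2: s = 45+6 = 51
m=4,k=3: s = 51+7 = 58
m=4,k=4: s = 58+8 = 66
m=5,k=1: s = 66+6 = 72
m=5,k=2: s = 72+7 = 79
m=5,k=3: s = 79+8 = 87
m=5,k=4: s = 87+9 = 96
m=6,k=1: s = 96+7 = 103
m=6,k=2: s = 103+8 = 111
m=6,k=3: s = 111+9 = 120
m=6,k=4: s = 120+10 = 130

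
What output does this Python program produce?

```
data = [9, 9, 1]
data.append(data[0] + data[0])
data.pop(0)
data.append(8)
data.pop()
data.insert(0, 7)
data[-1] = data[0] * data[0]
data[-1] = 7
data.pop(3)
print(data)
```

append data[0]+data[0] = 9+9 = 18 → [9, 9, 1, 18]
pop(0) removes 9 → [9, 1, 18]
append 8 → [9, 1, 18, 8]
pop() removes 8 → [9, 1, 18]
insert 7 at 0 → [7, 9, 1, 18]
data[-1] = data[0]*data[0] = 7*7 = 49 → [7, 9, 1, 49]
data[-1] = 7 → [7, 9, 1, 7]
pop(3) removes 7 → [7, 9, 1]

[7, 9, 1]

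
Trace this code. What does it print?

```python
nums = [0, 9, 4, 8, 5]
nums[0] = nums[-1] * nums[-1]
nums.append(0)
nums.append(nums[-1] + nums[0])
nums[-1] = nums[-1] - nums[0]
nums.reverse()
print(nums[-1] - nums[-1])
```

nums[0] = nums[-1]*nums[-1] = 5*5 = 25 → [25, 9, 4, 8, 5]
append 0 → [25, 9, 4, 8, 5, 0]
append nums[-1]+nums[0] = 0+25 = 25 → [25, 9, 4, 8, 5, 0, 25]
nums[-1] = nums[-1]-nums[0] = 25-25 = 0 → [25, 9, 4, 8, 5, 0, 0]
reverse → [0, 0, 5, 8, 4, 9, 25]
nums[-1]-nums[-1] = 25-25 = 0

0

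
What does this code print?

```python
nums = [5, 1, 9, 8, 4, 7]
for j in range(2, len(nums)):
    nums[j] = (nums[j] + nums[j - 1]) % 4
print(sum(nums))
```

j=2: nums[2] = (9+1)%4 = 2 → [5, 1, 2, 8, 4, 7]
j=3: nums[3] = (8+2)%4 = 2 → [5, 1, 2, 2, 4, 7]
j=4: nums[4] = (4+2)%4 = 2 → [5, 1, 2, 2, 2, 7]
j=5: nums[5] = (7+2)%4 = 1 → [5, 1, 2, 2, 2, 1]
sum = 13

13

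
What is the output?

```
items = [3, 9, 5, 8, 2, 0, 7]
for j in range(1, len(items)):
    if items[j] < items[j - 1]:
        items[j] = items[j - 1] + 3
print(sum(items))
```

j=1: 9>=3, unchanged → [3, 9, 5, 8, 2, 0, 7]
j=2: 5<9, items[2] = 9+3 = 12 → [3, 9, 12, 8, 2, 0, 7]
j=3: 8<12, items[3] = 12+3 = 15 → [3, 9, 12, 15, 2, 0, 7]
j=4: 2<15, items[4] = 15+3 = 18 → [3, 9, 12, 15, 18, 0, 7]
j=5: 0<18, items[5] = 18+3 = 21 → [3, 9, 12, 15, 18, 21, 7]
j=6: 7<21, items[6] = 21+3 = 24 → [3, 9, 12, 15, 18, 21, 24]
sum = 102

102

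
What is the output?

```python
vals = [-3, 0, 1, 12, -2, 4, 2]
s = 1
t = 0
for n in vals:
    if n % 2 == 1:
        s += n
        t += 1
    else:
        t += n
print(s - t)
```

n=-3: odd, s = 1+(-3) = -2; t=1
n=0: not odd; t=1
n=1: odd, s = (-2)+1 = -1; t=2
n=12: not odd; t=14
n=-2: not odd; t=12
n=4: not odd; t=16
n=2: not odd; t=18
s-t = (-1)-18 = -19

-19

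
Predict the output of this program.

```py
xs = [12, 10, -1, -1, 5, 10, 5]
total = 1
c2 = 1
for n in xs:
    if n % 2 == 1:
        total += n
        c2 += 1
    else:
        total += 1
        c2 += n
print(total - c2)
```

n=12: not odd, total = 1+1 = 2; c2=13
n=10: not odd, total = 2+1 = 3; c2=23
n=-1: odd, total = 3+(-1) = 2; c2=24
n=-1: odd, total = 2+(-1) = 1; c2=25
n=5: odd, total = 1+5 = 6; c2=26
n=10: not odd, total = 6+1 = 7; c2=36
n=5: odd, total = 7+5 = 12; c2=37
total-c2 = 12-37 = -25

-25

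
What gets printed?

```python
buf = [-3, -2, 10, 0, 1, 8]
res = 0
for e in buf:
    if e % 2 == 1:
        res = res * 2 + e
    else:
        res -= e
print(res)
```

-29

e=-3: odd, res = 0*2+(-3) = -3
e=-2: not odd, res = (-3)-(-2) = -1
e=10: not odd, res = (-1)-10 = -11
e=0: not odd, res = (-11)-0 = -11
e=1: odd, res = (-11)*2+1 = -21
e=8: not odd, res = (-21)-8 = -29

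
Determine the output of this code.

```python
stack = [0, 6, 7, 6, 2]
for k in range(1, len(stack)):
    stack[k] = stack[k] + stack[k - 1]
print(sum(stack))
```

k=1: stack[1] = 6+0 = 6 → [0, 6, 7, 6, 2]
k=2: stack[2] = 7+6 = 13 → [0, 6, 13, 6, 2]
k=3: stack[3] = 6+13 = 19 → [0, 6, 13, 19, 2]
k=4: stack[4] = 2+19 = 21 → [0, 6, 13, 19, 21]
sum = 59

59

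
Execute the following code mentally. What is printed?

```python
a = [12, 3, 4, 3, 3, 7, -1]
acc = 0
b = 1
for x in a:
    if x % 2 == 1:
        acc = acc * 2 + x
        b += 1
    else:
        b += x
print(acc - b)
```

x=12: not odd; b=13
x=3: odd, acc = 0*2+3 = 3; b=14
x=4: not odd; b=18
x=3: odd, acc = 3*2+3 = 9; b=19
x=3: odd, acc = 9*2+3 = 21; b=20
x=7: odd, acc = 21*2+7 = 49; b=21
x=-1: odd, acc = 49*2+(-1) = 97; b=22
acc-b = 97-22 = 75

75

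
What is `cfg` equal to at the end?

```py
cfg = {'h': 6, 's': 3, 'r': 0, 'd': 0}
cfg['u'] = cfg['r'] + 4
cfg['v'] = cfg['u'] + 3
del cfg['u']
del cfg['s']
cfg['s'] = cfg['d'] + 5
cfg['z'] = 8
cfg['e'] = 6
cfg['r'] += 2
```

cfg['u'] = cfg['r']+4 = 4 → {'h': 6, 's': 3, 'r': 0, 'd': 0, 'u': 4}
cfg['v'] = cfg['u']+3 = 7 → {'h': 6, 's': 3, 'r': 0, 'd': 0, 'u': 4, 'v': 7}
del 'u' → {'h': 6, 's': 3, 'r': 0, 'd': 0, 'v': 7}
del 's' → {'h': 6, 'r': 0, 'd': 0, 'v': 7}
cfg['s'] = cfg['d']+5 = 5 → {'h': 6, 'r': 0, 'd': 0, 'v': 7, 's': 5}
cfg['z'] = 8 → {'h': 6, 'r': 0, 'd': 0, 'v': 7, 's': 5, 'z': 8}
cfg['e'] = 6 → {'h': 6, 'r': 0, 'd': 0, 'v': 7, 's': 5, 'z': 8, 'e': 6}
cfg['r'] = 0+2 = 2 → {'h': 6, 'r': 2, 'd': 0, 'v': 7, 's': 5, 'z': 8, 'e': 6}

{'h': 6, 'r': 2, 'd': 0, 'v': 7, 's': 5, 'z': 8, 'e': 6}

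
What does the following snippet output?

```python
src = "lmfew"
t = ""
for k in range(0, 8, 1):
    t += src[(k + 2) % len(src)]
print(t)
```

k=0: add src[2]='f' → 'f'
k=1: add src[3]='e' → 'fe'
k=2: add src[4]='w' → 'few'
k=3: add src[0]='l' → 'fewl'
k=4: add src[1]='m' → 'fewlm'
k=5: add src[2]='f' → 'fewlmf'
k=6: add src[3]='e' → 'fewlmfe'
k=7: add src[4]='w' → 'fewlmfew'

fewlmfew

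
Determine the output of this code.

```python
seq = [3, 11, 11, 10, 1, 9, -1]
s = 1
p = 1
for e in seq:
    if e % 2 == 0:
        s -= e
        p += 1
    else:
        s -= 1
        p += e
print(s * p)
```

e=3: not even, s = 1-1 = 0; p=4
e=11: not even, s = 0-1 = -1; p=15
e=11: not even, s = (-1)-1 = -2; p=26
e=10: even, s = (-2)-10 = -12; p=27
e=1: not even, s = (-12)-1 = -13; p=28
e=9: not even, s = (-13)-1 = -14; p=37
e=-1: not even, s = (-14)-1 = -15; p=36
s*p = (-15)*36 = -540

-540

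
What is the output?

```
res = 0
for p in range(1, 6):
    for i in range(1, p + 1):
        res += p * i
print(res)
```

140

p=1,i=1: res = 0+1 = 1
p=2,i=1: res = 1+2 = 3
p=2,i=2: res = 3+4 = 7
p=3,i=1: res = 7+3 = 10
p=3,i=2: res = 10+6 = 16
p=3,i=3: res = 16+9 = 25
p=4,i=1: res = 25+4 = 29
p=4,i=2: res = 29+8 = 37
p=4,i=3: res = 37+12 = 49
p=4,i=4: res = 49+16 = 65
p=5,i=1: res = 65+5 = 70
p=5,i=2: res = 70+10 = 80
p=5,i=3: res = 80+15 = 95
p=5,i=4: res = 95+20 = 115
p=5,i=5: res = 115+25 = 140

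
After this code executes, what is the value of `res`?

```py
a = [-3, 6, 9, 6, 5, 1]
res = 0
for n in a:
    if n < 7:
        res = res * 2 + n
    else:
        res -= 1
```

n=-3: <7, res = 0*2+(-3) = -3
n=6: <7, res = (-3)*2+6 = 0
n=9: not <7, res = 0-1 = -1
n=6: <7, res = (-1)*2+6 = 4
n=5: <7, res = 4*2+5 = 13
n=1: <7, res = 13*2+1 = 27

27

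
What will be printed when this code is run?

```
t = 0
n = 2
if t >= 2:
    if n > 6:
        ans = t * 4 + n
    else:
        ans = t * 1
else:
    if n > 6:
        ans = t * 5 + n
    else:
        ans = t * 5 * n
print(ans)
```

0

t=0, n=2
t >= 2 is False; n > 6 is False
→ ans = t * 5 * n = 0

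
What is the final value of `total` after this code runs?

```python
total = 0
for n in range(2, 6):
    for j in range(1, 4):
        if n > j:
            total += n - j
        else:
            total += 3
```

28

n=2,j=1: 2>1, total = 0+1 = 1
n=2,j=2: not 2>2, total = 1+3 = 4
n=2,j=3: not 2>3, total = 4+3 = 7
n=3,j=1: 3>1, total = 7+2 = 9
n=3,j=2: 3>2, total = 9+1 = 10
n=3,j=3: not 3>3, total = 10+3 = 13
n=4,j=1: 4>1, total = 13+3 = 16
n=4,j=2: 4>2, total = 16+2 = 18
n=4,j=3: 4>3, total = 18+1 = 19
n=5,j=1: 5>1, total = 19+4 = 23
n=5,j=2: 5>2, total = 23+3 = 26
n=5,j=3: 5>3, total = 26+2 = 28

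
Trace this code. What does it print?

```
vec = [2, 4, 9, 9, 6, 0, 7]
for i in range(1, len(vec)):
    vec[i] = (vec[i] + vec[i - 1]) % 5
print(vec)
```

i=1: vec[1] = (4+2)%5 = 1 → [2, 1, 9, 9, 6, 0, 7]
i=2: vec[2] = (9+1)%5 = 0 → [2, 1, 0, 9, 6, 0, 7]
i=3: vec[3] = (9+0)%5 = 4 → [2, 1, 0, 4, 6, 0, 7]
i=4: vec[4] = (6+4)%5 = 0 → [2, 1, 0, 4, 0, 0, 7]
i=5: vec[5] = (0+0)%5 = 0 → [2, 1, 0, 4, 0, 0, 7]
i=6: vec[6] = (7+0)%5 = 2 → [2, 1, 0, 4, 0, 0, 2]

[2, 1, 0, 4, 0, 0, 2]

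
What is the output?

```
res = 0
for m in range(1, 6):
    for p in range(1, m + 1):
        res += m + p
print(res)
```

m=1,p=1: res = 0+2 = 2
m=2,p=1: res = 2+3 = 5
m=2,p=2: res = 5+4 = 9
m=3,p=1: res = 9+4 = 13
m=3,p=2: res = 13+5 = 18
m=3,p=3: res = 18+6 = 24
m=4,p=1: res = 24+5 = 29
m=4,p=2: res = 29+6 = 35
m=4,p=3: res = 35+7 = 42
m=4,p=4: res = 42+8 = 50
m=5,p=1: res = 50+6 = 56
m=5,p=2: res = 56+7 = 63
m=5,p=3: res = 63+8 = 71
m=5,p=4: res = 71+9 = 80
m=5,p=5: res = 80+10 = 90

90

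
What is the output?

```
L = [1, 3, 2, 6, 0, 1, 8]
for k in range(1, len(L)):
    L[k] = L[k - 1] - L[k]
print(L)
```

[1, -2, -4, -10, -10, -11, -19]

k=1: L[1] = 1-3 = -2 → [1, -2, 2, 6, 0, 1, 8]
k=2: L[2] = (-2)-2 = -4 → [1, -2, -4, 6, 0, 1, 8]
k=3: L[3] = (-4)-6 = -10 → [1, -2, -4, -10, 0, 1, 8]
k=4: L[4] = (-10)-0 = -10 → [1, -2, -4, -10, -10, 1, 8]
k=5: L[5] = (-10)-1 = -11 → [1, -2, -4, -10, -10, -11, 8]
k=6: L[6] = (-11)-8 = -19 → [1, -2, -4, -10, -10, -11, -19]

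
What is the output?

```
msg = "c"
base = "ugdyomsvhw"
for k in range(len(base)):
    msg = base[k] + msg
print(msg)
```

whvsmoydguc

k=0: prepend 'u' → 'uc'
k=1: prepend 'g' → 'guc'
k=2: prepend 'd' → 'dguc'
k=3: prepend 'y' → 'ydguc'
k=4: prepend 'o' → 'oydguc'
k=5: prepend 'm' → 'moydguc'
k=6: prepend 's' → 'smoydguc'
k=7: prepend 'v' → 'vsmoydguc'
k=8: prepend 'h' → 'hvsmoydguc'
k=9: prepend 'w' → 'whvsmoydguc'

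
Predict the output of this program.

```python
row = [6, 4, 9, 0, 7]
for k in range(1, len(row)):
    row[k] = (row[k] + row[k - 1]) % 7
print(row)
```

k=1: row[1] = (4+6)%7 = 3 → [6, 3, 9, 0, 7]
k=2: row[2] = (9+3)%7 = 5 → [6, 3, 5, 0, 7]
k=3: row[3] = (0+5)%7 = 5 → [6, 3, 5, 5, 7]
k=4: row[4] = (7+5)%7 = 5 → [6, 3, 5, 5, 5]

[6, 3, 5, 5, 5]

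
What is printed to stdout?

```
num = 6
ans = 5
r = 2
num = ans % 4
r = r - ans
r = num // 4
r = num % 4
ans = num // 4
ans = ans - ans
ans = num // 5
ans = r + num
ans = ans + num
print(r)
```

num = 5%4 = 1
r = 2-5 = -3
r = 1//4 = 0
r = 1%4 = 1
ans = 1//4 = 0
ans = 0-0 = 0
ans = 1//5 = 0
ans = 1+1 = 2
ans = 2+1 = 3

1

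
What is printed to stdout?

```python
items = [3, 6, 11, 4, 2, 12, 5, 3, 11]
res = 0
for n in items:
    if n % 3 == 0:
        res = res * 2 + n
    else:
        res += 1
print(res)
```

90

n=3: %3==0, res = 0*2+3 = 3
n=6: %3==0, res = 3*2+6 = 12
n=11: not %3==0, res = 12+1 = 13
n=4: not %3==0, res = 13+1 = 14
n=2: not %3==0, res = 14+1 = 15
n=12: %3==0, res = 15*2+12 = 42
n=5: not %3==0, res = 42+1 = 43
n=3: %3==0, res = 43*2+3 = 89
n=11: not %3==0, res = 89+1 = 90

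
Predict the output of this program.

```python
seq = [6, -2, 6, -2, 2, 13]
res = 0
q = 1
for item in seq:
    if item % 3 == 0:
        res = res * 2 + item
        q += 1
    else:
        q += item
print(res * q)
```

item=6: %3==0, res = 0*2+6 = 6; q=2
item=-2: not %3==0; q=0
item=6: %3==0, res = 6*2+6 = 18; q=1
item=-2: not %3==0; q=-1
item=2: not %3==0; q=1
item=13: not %3==0; q=14
res*q = 18*14 = 252

252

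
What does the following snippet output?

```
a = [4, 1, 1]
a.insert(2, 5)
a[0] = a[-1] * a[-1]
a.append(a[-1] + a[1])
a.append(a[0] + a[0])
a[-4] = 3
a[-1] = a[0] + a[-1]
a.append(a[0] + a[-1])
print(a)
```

[1, 1, 3, 1, 2, 3, 4]

insert 5 at 2 → [4, 1, 5, 1]
a[0] = a[-1]*a[-1] = 1*1 = 1 → [1, 1, 5, 1]
append a[-1]+a[1] = 1+1 = 2 → [1, 1, 5, 1, 2]
append a[0]+a[0] = 1+1 = 2 → [1, 1, 5, 1, 2, 2]
a[-4] = 3 → [1, 1, 3, 1, 2, 2]
a[-1] = a[0]+a[-1] = 1+2 = 3 → [1, 1, 3, 1, 2, 3]
append a[0]+a[-1] = 1+3 = 4 → [1, 1, 3, 1, 2, 3, 4]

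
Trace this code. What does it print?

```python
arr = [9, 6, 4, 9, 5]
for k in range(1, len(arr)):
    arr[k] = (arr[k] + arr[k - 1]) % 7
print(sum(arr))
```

20

k=1: arr[1] = (6+9)%7 = 1 → [9, 1, 4, 9, 5]
k=2: arr[2] = (4+1)%7 = 5 → [9, 1, 5, 9, 5]
k=3: arr[3] = (9+5)%7 = 0 → [9, 1, 5, 0, 5]
k=4: arr[4] = (5+0)%7 = 5 → [9, 1, 5, 0, 5]
sum = 20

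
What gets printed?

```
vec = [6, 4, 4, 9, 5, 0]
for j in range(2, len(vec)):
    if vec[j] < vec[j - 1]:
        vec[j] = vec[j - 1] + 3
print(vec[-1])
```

15

j=2: 4>=4, unchanged → [6, 4, 4, 9, 5, 0]
j=3: 9>=4, unchanged → [6, 4, 4, 9, 5, 0]
j=4: 5<9, vec[4] = 9+3 = 12 → [6, 4, 4, 9, 12, 0]
j=5: 0<12, vec[5] = 12+3 = 15 → [6, 4, 4, 9, 12, 15]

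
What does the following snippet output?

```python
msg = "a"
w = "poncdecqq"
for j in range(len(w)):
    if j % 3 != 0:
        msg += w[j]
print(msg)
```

aondeqq

j=0: skip
j=1: add 'o' → 'ao'
j=2: add 'n' → 'aon'
j=3: skip
j=4: add 'd' → 'aond'
j=5: add 'e' → 'aonde'
j=6: skip
j=7: add 'q' → 'aondeq'
j=8: add 'q' → 'aondeqq'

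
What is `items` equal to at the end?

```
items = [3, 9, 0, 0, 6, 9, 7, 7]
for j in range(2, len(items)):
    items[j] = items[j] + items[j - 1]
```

j=2: items[2] = 0+9 = 9 → [3, 9, 9, 0, 6, 9, 7, 7]
j=3: items[3] = 0+9 = 9 → [3, 9, 9, 9, 6, 9, 7, 7]
j=4: items[4] = 6+9 = 15 → [3, 9, 9, 9, 15, 9, 7, 7]
j=5: items[5] = 9+15 = 24 → [3, 9, 9, 9, 15, 24, 7, 7]
j=6: items[6] = 7+24 = 31 → [3, 9, 9, 9, 15, 24, 31, 7]
j=7: items[7] = 7+31 = 38 → [3, 9, 9, 9, 15, 24, 31, 38]

[3, 9, 9, 9, 15, 24, 31, 38]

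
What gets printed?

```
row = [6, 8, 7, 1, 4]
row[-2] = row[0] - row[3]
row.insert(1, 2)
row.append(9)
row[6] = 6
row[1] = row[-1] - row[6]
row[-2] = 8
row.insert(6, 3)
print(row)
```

row[-2] = row[0]-row[3] = 6-1 = 5 → [6, 8, 7, 5, 4]
insert 2 at 1 → [6, 2, 8, 7, 5, 4]
append 9 → [6, 2, 8, 7, 5, 4, 9]
row[6] = 6 → [6, 2, 8, 7, 5, 4, 6]
row[1] = row[-1]-row[6] = 6-6 = 0 → [6, 0, 8, 7, 5, 4, 6]
row[-2] = 8 → [6, 0, 8, 7, 5, 8, 6]
insert 3 at 6 → [6, 0, 8, 7, 5, 8, 3, 6]

[6, 0, 8, 7, 5, 8, 3, 6]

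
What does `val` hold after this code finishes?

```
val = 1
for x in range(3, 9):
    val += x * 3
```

x=3: val = 1+3*3 = 10
x=4: val = 10+4*3 = 22
x=5: val = 22+5*3 = 37
x=6: val = 37+6*3 = 55
x=7: val = 55+7*3 = 76
x=8: val = 76+8*3 = 100

100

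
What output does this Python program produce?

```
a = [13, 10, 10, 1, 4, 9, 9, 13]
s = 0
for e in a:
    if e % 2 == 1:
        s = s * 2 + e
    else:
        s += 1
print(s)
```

e=13: odd, s = 0*2+13 = 13
e=10: not odd, s = 13+1 = 14
e=10: not odd, s = 14+1 = 15
e=1: odd, s = 15*2+1 = 31
e=4: not odd, s = 31+1 = 32
e=9: odd, s = 32*2+9 = 73
e=9: odd, s = 73*2+9 = 155
e=13: odd, s = 155*2+13 = 323

323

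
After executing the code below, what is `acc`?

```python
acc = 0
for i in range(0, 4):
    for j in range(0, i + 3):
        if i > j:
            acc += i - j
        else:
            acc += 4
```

58

i=0,j=0: not 0>0, acc = 0+4 = 4
i=0,j=1: not 0>1, acc = 4+4 = 8
i=0,j=2: not 0>2, acc = 8+4 = 12
i=1,j=0: 1>0, acc = 12+1 = 13
i=1,j=1: not 1>1, acc = 13+4 = 17
i=1,j=2: not 1>2, acc = 17+4 = 21
i=1,j=3: not 1>3, acc = 21+4 = 25
i=2,j=0: 2>0, acc = 25+2 = 27
i=2,j=1: 2>1, acc = 27+1 = 28
i=2,j=2: not 2>2, acc = 28+4 = 32
i=2,j=3: not 2>3, acc = 32+4 = 36
i=2,j=4: not 2>4, acc = 36+4 = 40
i=3,j=0: 3>0, acc = 40+3 = 43
i=3,j=1: 3>1, acc = 43+2 = 45
i=3,j=2: 3>2, acc = 45+1 = 46
i=3,j=3: not 3>3, acc = 46+4 = 50
i=3,j=4: not 3>4, acc = 50+4 = 54
i=3,j=5: not 3>5, acc = 54+4 = 58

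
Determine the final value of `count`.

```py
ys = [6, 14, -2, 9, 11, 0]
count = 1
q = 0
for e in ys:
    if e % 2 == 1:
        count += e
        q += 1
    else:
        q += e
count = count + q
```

e=6: not odd; q=6
e=14: not odd; q=20
e=-2: not odd; q=18
e=9: odd, count = 1+9 = 10; q=19
e=11: odd, count = 10+11 = 21; q=20
e=0: not odd; q=20
count+q = 21+20 = 41

41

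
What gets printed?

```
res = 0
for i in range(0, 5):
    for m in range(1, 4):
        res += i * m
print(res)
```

60

i=0,m=1: res = 0+0 = 0
i=0,m=2: res = 0+0 = 0
i=0,m=3: res = 0+0 = 0
i=1,m=1: res = 0+1 = 1
i=1,m=2: res = 1+2 = 3
i=1,m=3: res = 3+3 = 6
i=2,m=1: res = 6+2 = 8
i=2,m=2: res = 8+4 = 12
i=2,m=3: res = 12+6 = 18
i=3,m=1: res = 18+3 = 21
i=3,m=2: res = 21+6 = 27
i=3,m=3: res = 27+9 = 36
i=4,m=1: res = 36+4 = 40
i=4,m=2: res = 40+8 = 48
i=4,m=3: res = 48+12 = 60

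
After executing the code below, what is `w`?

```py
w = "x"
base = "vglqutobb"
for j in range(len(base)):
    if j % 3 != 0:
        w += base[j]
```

'xglutbb'

j=0: skip
j=1: add 'g' → 'xg'
j=2: add 'l' → 'xgl'
j=3: skip
j=4: add 'u' → 'xglu'
j=5: add 't' → 'xglut'
j=6: skip
j=7: add 'b' → 'xglutb'
j=8: add 'b' → 'xglutbb'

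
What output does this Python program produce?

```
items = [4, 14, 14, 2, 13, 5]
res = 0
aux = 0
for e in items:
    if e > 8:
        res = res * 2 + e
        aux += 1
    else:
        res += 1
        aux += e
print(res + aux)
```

e=4: not >8, res = 0+1 = 1; aux=4
e=14: >8, res = 1*2+14 = 16; aux=5
e=14: >8, res = 16*2+14 = 46; aux=6
e=2: not >8, res = 46+1 = 47; aux=8
e=13: >8, res = 47*2+13 = 107; aux=9
e=5: not >8, res = 107+1 = 108; aux=14
res+aux = 108+14 = 122

122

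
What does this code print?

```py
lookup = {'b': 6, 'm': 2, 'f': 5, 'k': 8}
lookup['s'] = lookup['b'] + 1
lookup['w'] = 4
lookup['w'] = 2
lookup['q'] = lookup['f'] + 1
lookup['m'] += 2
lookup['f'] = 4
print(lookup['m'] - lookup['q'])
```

lookup['s'] = lookup['b']+1 = 7 → {'b': 6, 'm': 2, 'f': 5, 'k': 8, 's': 7}
lookup['w'] = 4 → {'b': 6, 'm': 2, 'f': 5, 'k': 8, 's': 7, 'w': 4}
lookup['w'] = 2 → {'b': 6, 'm': 2, 'f': 5, 'k': 8, 's': 7, 'w': 2}
lookup['q'] = lookup['f']+1 = 6 → {'b': 6, 'm': 2, 'f': 5, 'k': 8, 's': 7, 'w': 2, 'q': 6}
lookup['m'] = 2+2 = 4 → {'b': 6, 'm': 4, 'f': 5, 'k': 8, 's': 7, 'w': 2, 'q': 6}
lookup['f'] = 4 → {'b': 6, 'm': 4, 'f': 4, 'k': 8, 's': 7, 'w': 2, 'q': 6}
lookup['m']-lookup['q'] = 4-6 = -2

-2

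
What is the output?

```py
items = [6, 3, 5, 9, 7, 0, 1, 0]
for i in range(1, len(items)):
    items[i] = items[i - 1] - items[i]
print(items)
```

[6, 3, -2, -11, -18, -18, -19, -19]

i=1: items[1] = 6-3 = 3 → [6, 3, 5, 9, 7, 0, 1, 0]
i=2: items[2] = 3-5 = -2 → [6, 3, -2, 9, 7, 0, 1, 0]
i=3: items[3] = (-2)-9 = -11 → [6, 3, -2, -11, 7, 0, 1, 0]
i=4: items[4] = (-11)-7 = -18 → [6, 3, -2, -11, -18, 0, 1, 0]
i=5: items[5] = (-18)-0 = -18 → [6, 3, -2, -11, -18, -18, 1, 0]
i=6: items[6] = (-18)-1 = -19 → [6, 3, -2, -11, -18, -18, -19, 0]
i=7: items[7] = (-19)-0 = -19 → [6, 3, -2, -11, -18, -18, -19, -19]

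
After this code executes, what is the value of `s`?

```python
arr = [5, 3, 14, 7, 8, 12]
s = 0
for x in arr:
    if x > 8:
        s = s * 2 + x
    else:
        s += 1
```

52

x=5: not >8, s = 0+1 = 1
x=3: not >8, s = 1+1 = 2
x=14: >8, s = 2*2+14 = 18
x=7: not >8, s = 18+1 = 19
x=8: not >8, s = 19+1 = 20
x=12: >8, s = 20*2+12 = 52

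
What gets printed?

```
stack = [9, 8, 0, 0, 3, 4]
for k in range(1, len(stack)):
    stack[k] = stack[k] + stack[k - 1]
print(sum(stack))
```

k=1: stack[1] = 8+9 = 17 → [9, 17, 0, 0, 3, 4]
k=2: stack[2] = 0+17 = 17 → [9, 17, 17, 0, 3, 4]
k=3: stack[3] = 0+17 = 17 → [9, 17, 17, 17, 3, 4]
k=4: stack[4] = 3+17 = 20 → [9, 17, 17, 17, 20, 4]
k=5: stack[5] = 4+20 = 24 → [9, 17, 17, 17, 20, 24]
sum = 104

104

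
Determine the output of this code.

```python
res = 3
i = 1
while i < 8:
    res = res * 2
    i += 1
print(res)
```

384

i=1: res = 3*2 = 6
i=2: res = 6*2 = 12
i=3: res = 12*2 = 24
i=4: res = 24*2 = 48
i=5: res = 48*2 = 96
i=6: res = 96*2 = 192
i=7: res = 192*2 = 384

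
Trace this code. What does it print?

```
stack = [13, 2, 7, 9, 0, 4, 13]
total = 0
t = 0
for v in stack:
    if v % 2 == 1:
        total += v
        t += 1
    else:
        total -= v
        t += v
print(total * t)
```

v=13: odd, total = 0+13 = 13; t=1
v=2: not odd, total = 13-2 = 11; t=3
v=7: odd, total = 11+7 = 18; t=4
v=9: odd, total = 18+9 = 27; t=5
v=0: not odd, total = 27-0 = 27; t=5
v=4: not odd, total = 27-4 = 23; t=9
v=13: odd, total = 23+13 = 36; t=10
total*t = 36*10 = 360

360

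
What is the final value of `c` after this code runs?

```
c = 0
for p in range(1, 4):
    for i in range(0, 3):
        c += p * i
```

18

p=1,i=0: c = 0+0 = 0
p=1,i=1: c = 0+1 = 1
p=1,i=2: c = 1+2 = 3
p=2,i=0: c = 3+0 = 3
p=2,i=1: c = 3+2 = 5
p=2,i=2: c = 5+4 = 9
p=3,i=0: c = 9+0 = 9
p=3,i=1: c = 9+3 = 12
p=3,i=2: c = 12+6 = 18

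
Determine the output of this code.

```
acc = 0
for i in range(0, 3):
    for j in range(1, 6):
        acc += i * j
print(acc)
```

i=0,j=1: acc = 0+0 = 0
i=0,j=2: acc = 0+0 = 0
i=0,j=3: acc = 0+0 = 0
i=0,j=4: acc = 0+0 = 0
i=0,j=5: acc = 0+0 = 0
i=1,j=1: acc = 0+1 = 1
i=1,j=2: acc = 1+2 = 3
i=1,j=3: acc = 3+3 = 6
i=1,j=4: acc = 6+4 = 10
i=1,j=5: acc = 10+5 = 15
i=2,j=1: acc = 15+2 = 17
i=2,j=2: acc = 17+4 = 21
i=2,j=3: acc = 21+6 = 27
i=2,j=4: acc = 27+8 = 35
i=2,j=5: acc = 35+10 = 45

45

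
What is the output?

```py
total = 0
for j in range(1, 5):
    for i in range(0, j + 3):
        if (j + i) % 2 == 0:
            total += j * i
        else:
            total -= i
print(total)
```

70

j=1,i=0: odd sum, total = 0-0 = 0
j=1,i=1: even sum, total = 0+1 = 1
j=1,i=2: odd sum, total = 1-2 = -1
j=1,i=3: even sum, total = (-1)+3 = 2
j=2,i=0: even sum, total = 2+0 = 2
j=2,i=1: odd sum, total = 2-1 = 1
j=2,i=2: even sum, total = 1+4 = 5
j=2,i=3: odd sum, total = 5-3 = 2
j=2,i=4: even sum, total = 2+8 = 10
j=3,i=0: odd sum, total = 10-0 = 10
j=3,i=1: even sum, total = 10+3 = 13
j=3,i=2: odd sum, total = 13-2 = 11
j=3,i=3: even sum, total = 11+9 = 20
j=3,i=4: odd sum, total = 20-4 = 16
j=3,i=5: even sum, total = 16+15 = 31
j=4,i=0: even sum, total = 31+0 = 31
j=4,i=1: odd sum, total = 31-1 = 30
j=4,i=2: even sum, total = 30+8 = 38
j=4,i=3: odd sum, total = 38-3 = 35
j=4,i=4: even sum, total = 35+16 = 51
j=4,i=5: odd sum, total = 51-5 = 46
j=4,i=6: even sum, total = 46+24 = 70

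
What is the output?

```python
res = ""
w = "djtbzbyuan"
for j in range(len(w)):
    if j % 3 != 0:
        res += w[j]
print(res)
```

j=0: skip
j=1: add 'j' → 'j'
j=2: add 't' → 'jt'
j=3: skip
j=4: add 'z' → 'jtz'
j=5: add 'b' → 'jtzb'
j=6: skip
j=7: add 'u' → 'jtzbu'
j=8: add 'a' → 'jtzbua'
j=9: skip

jtzbua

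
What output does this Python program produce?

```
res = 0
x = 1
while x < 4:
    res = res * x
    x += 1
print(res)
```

0

x=1: res = 0*1 = 0
x=2: res = 0*2 = 0
x=3: res = 0*3 = 0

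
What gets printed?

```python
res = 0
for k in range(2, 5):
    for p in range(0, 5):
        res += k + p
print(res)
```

75

k=2,p=0: res = 0+2 = 2
k=2,p=1: res = 2+3 = 5
k=2,p=2: res = 5+4 = 9
k=2,p=3: res = 9+5 = 14
k=2,p=4: res = 14+6 = 20
k=3,p=0: res = 20+3 = 23
k=3,p=1: res = 23+4 = 27
k=3,p=2: res = 27+5 = 32
k=3,p=3: res = 32+6 = 38
k=3,p=4: res = 38+7 = 45
k=4,p=0: res = 45+4 = 49
k=4,p=1: res = 49+5 = 54
k=4,p=2: res = 54+6 = 60
k=4,p=3: res = 60+7 = 67
k=4,p=4: res = 67+8 = 75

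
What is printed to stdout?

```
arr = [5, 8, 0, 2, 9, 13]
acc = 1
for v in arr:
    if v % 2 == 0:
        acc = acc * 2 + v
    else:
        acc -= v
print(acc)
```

-20

v=5: not even, acc = 1-5 = -4
v=8: even, acc = (-4)*2+8 = 0
v=0: even, acc = 0*2+0 = 0
v=2: even, acc = 0*2+2 = 2
v=9: not even, acc = 2-9 = -7
v=13: not even, acc = (-7)-13 = -20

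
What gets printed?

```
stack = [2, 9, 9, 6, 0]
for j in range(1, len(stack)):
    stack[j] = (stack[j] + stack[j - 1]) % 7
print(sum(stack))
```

j=1: stack[1] = (9+2)%7 = 4 → [2, 4, 9, 6, 0]
j=2: stack[2] = (9+4)%7 = 6 → [2, 4, 6, 6, 0]
j=3: stack[3] = (6+6)%7 = 5 → [2, 4, 6, 5, 0]
j=4: stack[4] = (0+5)%7 = 5 → [2, 4, 6, 5, 5]
sum = 22

22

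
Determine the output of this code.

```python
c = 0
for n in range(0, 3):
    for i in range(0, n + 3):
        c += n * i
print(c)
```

26

n=0,i=0: c = 0+0 = 0
n=0,i=1: c = 0+0 = 0
n=0,i=2: c = 0+0 = 0
n=1,i=0: c = 0+0 = 0
n=1,i=1: c = 0+1 = 1
n=1,i=2: c = 1+2 = 3
n=1,i=3: c = 3+3 = 6
n=2,i=0: c = 6+0 = 6
n=2,i=1: c = 6+2 = 8
n=2,i=2: c = 8+4 = 12
n=2,i=3: c = 12+6 = 18
n=2,i=4: c = 18+8 = 26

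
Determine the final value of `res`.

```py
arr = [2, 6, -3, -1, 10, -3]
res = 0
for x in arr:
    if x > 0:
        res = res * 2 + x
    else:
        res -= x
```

x=2: >0, res = 0*2+2 = 2
x=6: >0, res = 2*2+6 = 10
x=-3: not >0, res = 10-(-3) = 13
x=-1: not >0, res = 13-(-1) = 14
x=10: >0, res = 14*2+10 = 38
x=-3: not >0, res = 38-(-3) = 41

41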